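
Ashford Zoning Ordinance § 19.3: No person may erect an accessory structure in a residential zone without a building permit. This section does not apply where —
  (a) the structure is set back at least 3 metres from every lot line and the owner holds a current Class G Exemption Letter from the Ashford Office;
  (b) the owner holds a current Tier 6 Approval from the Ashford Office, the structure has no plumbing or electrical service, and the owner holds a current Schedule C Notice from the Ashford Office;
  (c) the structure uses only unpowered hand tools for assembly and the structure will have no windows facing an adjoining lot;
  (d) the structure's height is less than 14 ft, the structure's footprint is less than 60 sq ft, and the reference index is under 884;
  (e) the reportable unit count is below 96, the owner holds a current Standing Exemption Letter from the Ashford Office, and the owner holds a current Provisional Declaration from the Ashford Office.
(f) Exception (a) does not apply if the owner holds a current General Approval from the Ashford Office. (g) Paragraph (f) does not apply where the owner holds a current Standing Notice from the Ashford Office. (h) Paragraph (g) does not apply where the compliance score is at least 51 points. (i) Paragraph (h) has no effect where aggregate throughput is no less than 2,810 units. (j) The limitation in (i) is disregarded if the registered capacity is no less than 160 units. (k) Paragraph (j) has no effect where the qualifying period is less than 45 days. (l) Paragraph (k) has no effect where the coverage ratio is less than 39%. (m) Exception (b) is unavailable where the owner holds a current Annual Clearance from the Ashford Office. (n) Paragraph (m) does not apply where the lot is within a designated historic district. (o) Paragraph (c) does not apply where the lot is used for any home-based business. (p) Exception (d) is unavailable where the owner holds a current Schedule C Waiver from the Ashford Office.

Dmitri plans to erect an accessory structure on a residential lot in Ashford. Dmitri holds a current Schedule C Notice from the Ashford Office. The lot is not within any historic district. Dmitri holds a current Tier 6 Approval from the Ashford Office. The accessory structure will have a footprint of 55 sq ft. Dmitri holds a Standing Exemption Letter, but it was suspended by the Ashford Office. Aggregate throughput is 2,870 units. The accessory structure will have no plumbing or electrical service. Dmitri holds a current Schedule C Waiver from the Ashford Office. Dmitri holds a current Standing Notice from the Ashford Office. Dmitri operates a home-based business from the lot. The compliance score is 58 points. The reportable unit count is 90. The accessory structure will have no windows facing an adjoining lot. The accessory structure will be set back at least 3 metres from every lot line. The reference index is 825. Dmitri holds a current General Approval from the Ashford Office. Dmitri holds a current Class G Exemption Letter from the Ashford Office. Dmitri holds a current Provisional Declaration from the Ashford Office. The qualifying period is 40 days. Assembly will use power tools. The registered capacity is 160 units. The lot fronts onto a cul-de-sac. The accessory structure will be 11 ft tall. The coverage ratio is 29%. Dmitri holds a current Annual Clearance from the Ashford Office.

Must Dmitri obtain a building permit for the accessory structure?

Exception (a) is satisfied on its face — the setback is at least 3 m on every side; a current Class G Exemption Letter is held. But: (f) operates — a current General Approval is held. (g) is triggered (a current Standing Notice is held), but is set aside by (h): (h) operates against (g): the compliance score is 58 points, meeting the 51 points threshold. (i) would limit (h) — aggregate throughput is 2,870 units, meeting the 2,810 units threshold — but (j) sets (i) aside: (j) is triggered — the registered capacity is 160 units, meeting the 160 units threshold. (k) would limit (j) — the qualifying period is 40 days, less than the 45 days limit — but (l) sets (k) aside: (l) operates against (k): the coverage ratio is 29%, less than the 39% limit. Exception (a) does not apply.
Exception (b): a current Tier 6 Approval is held; there is no plumbing or electrical service; a current Schedule C Notice is held — every condition holds. However, paragraphs (m)–(n) must be considered: (m) applies — a current Annual Clearance is held. (n) is not triggered (the lot is not in a historic district), so (m) stands. So (b) is unavailable.
Exception (c) does not apply: assembly uses power tools.
Exception (d) is satisfied on its face — the structure's height is 11 ft, less than the 14 ft limit; the structure's footprint is 55 sq ft, less than the 60 sq ft limit; the reference index is 825, under the 884 limit. However, paragraph (p) must be considered: (p) applies — a current Schedule C Waiver is held. Exception (d) does not apply.
Exception (e) does not apply: there is no Standing Exemption Letter in force.
None of the exceptions is available; § 19.3 applies in full.

Yes — Dmitri must obtain a building permit.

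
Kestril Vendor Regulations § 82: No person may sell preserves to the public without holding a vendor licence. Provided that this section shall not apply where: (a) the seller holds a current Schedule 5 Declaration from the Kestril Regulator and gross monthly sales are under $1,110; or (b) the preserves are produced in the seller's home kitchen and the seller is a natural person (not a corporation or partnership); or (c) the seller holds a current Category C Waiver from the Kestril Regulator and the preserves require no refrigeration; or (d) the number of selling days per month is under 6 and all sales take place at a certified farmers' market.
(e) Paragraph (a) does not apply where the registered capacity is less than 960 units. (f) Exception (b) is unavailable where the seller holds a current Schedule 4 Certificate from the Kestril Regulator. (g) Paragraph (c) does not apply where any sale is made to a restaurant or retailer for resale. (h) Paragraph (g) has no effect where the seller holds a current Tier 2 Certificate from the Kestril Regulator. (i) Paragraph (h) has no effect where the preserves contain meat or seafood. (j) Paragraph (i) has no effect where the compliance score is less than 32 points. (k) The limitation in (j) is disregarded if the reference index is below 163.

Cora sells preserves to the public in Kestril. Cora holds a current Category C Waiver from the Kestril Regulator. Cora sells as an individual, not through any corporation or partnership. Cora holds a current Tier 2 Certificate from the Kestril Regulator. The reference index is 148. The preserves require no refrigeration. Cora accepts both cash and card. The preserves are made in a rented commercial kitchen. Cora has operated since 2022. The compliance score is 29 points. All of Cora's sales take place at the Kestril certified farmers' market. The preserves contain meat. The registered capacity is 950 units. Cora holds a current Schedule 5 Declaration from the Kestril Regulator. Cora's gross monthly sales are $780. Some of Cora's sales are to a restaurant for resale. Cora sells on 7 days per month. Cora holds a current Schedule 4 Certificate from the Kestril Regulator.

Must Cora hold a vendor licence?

Exception (a): a current Schedule 5 Declaration is held; gross monthly sales are $780, under the $1,110 limit — every condition holds. Turning to paragraph (e): (e) operates against (a): the registered capacity is 950 units, less than the 960 units limit. So (a) is unavailable.
Exception (b) does not apply: the preserves are made in a commercial kitchen, not a home kitchen.
Exception (c): a current Category C Waiver is held; the preserves are shelf-stable — every condition holds. However, paragraphs (g)–(k) must be considered: (g) operates against (c): some sales are to a restaurant for resale. (h) operates (a current Tier 2 Certificate is held), but is overridden by (i): (i) operates against (h): the preserves contain meat. (j) would limit (i) — the compliance score is 29 points, less than the 32 points limit — but (k) sets (j) aside: (k) operates against (j): the reference index is 148, below the 163 limit. Exception (c) does not apply.
Exception (d) requires that the number of selling days per month is under 6; but the number of selling days per month is 7, not under 6, so (d) is unavailable.
No exception displaces § 82.

Yes — Cora must hold a vendor licence.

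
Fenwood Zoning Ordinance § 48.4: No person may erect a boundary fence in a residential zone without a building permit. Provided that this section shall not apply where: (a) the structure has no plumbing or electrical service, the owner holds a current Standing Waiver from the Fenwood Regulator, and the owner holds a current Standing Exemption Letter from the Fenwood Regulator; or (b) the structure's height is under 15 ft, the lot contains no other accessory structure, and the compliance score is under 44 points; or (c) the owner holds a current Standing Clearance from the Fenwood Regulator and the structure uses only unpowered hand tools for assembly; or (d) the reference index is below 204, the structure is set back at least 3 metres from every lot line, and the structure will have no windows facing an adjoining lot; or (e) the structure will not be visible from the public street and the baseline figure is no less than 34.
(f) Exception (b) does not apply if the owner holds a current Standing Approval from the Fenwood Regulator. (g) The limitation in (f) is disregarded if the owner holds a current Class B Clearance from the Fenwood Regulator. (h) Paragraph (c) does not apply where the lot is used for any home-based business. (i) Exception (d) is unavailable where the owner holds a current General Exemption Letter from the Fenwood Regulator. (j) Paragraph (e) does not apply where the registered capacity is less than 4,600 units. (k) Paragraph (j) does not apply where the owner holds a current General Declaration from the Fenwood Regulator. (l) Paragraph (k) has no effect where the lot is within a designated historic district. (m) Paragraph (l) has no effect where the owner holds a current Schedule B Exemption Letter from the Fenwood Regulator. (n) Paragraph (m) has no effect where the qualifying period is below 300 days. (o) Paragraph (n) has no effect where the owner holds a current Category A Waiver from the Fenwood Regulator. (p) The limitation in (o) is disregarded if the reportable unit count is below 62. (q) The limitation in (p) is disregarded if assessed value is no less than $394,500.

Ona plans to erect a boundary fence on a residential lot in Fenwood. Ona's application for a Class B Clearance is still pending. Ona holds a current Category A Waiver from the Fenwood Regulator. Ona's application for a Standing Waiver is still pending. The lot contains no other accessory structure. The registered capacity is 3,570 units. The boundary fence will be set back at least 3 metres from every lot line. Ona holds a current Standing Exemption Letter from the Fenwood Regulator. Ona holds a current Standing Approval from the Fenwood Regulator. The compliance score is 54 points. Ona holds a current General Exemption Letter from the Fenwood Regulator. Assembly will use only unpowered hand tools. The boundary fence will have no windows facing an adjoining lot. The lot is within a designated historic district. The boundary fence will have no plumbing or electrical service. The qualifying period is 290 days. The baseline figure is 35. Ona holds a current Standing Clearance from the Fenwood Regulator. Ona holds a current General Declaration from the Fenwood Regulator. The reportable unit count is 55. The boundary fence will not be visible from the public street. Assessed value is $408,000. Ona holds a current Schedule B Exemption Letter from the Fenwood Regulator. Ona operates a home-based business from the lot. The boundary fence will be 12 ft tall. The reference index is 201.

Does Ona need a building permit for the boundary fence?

Exception (a) fails — there is no Standing Waiver in force.
Exception (b) requires that the compliance score is under 44 points; but the compliance score is 54 points, not under 44 points, so (b) is unavailable.
Exception (c) is satisfied on its face — a current Standing Clearance is held; assembly uses only hand tools. But: (h) operates — a home-based business operates on the lot. (c) is therefore removed.
All of (d)'s requirements are met (the reference index is 201, below the 204 limit; the setback is at least 3 m on every side; no windows face an adjoining lot). Turning to paragraph (i): (i) operates against (d): a current General Exemption Letter is held. Exception (d) does not apply.
Exception (e)'s conditions are all satisfied: the structure will not be visible from the street; the baseline figure is 35, meeting the 34 threshold. Applying paragraphs (j)–(q): (j) operates (the registered capacity is 3,570 units, less than the 4,600 units limit), but is overridden by (k): (k) applies — a current General Declaration is held. (l) is triggered (the lot is in a historic district), but is itself disapplied by (m): (m) applies — a current Schedule B Exemption Letter is held. (n) would limit (m) — the qualifying period is 290 days, below the 300 days limit — but (o) sets (n) aside: (o) is engaged — a current Category A Waiver is held. (p) operates (the reportable unit count is 55, below the 62 limit), but is displaced by (q): (q) is engaged — assessed value is $408,000, meeting the $394,500 threshold. Exception (e) stands.

No — exception (e) applies; Ona does not need a building permit.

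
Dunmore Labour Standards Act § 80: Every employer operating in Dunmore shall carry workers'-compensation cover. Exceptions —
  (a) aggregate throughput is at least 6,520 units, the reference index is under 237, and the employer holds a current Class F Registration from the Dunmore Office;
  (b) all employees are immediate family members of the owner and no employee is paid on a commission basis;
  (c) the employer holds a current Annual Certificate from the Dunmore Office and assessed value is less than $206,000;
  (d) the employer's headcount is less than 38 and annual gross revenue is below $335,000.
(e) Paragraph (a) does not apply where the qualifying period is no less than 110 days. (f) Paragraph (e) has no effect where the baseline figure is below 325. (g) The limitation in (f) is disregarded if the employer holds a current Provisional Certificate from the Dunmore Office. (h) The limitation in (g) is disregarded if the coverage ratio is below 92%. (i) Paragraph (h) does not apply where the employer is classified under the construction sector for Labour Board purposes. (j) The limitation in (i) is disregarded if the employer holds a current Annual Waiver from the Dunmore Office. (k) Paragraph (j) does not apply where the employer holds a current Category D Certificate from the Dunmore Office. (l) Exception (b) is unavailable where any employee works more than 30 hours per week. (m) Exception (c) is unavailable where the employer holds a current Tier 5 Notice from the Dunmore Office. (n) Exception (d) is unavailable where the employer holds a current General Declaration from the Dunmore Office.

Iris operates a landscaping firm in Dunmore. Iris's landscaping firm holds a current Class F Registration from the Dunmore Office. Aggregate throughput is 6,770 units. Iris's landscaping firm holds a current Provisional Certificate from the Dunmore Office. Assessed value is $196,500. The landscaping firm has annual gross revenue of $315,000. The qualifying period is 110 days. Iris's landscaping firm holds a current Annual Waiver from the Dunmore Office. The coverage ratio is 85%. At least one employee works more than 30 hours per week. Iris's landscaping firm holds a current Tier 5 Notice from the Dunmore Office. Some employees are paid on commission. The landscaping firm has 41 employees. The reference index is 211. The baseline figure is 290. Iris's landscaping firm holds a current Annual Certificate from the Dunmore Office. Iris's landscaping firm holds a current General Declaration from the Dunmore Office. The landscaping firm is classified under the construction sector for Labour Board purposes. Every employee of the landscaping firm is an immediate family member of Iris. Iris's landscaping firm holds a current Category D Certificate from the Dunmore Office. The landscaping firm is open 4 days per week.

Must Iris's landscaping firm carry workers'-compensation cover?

Exception (a) is satisfied on its face — aggregate throughput is 6,770 units, meeting the 6,520 units threshold; the reference index is 211, under the 237 limit; a current Class F Registration is held. Turning to paragraphs (e)–(k): (e) is triggered — the qualifying period is 110 days, meeting the 110 days threshold. (f) applies (the baseline figure is 290, below the 325 limit), but is overridden by (g): (g) operates against (f): a current Provisional Certificate is held. (h) operates (the coverage ratio is 85%, below the 92% limit), but is displaced by (i): (i) operates against (h): the landscaping firm is classified under the construction sector. (j) would limit (i) — a current Annual Waiver is held — but (k) sets (j) aside: (k) operates against (j): a current Category D Certificate is held. Exception (a) does not apply.
Exception (b) fails — some employees are paid on commission.
Exception (c) is satisfied on its face — a current Annual Certificate is held; assessed value is $196,500, less than the $206,000 limit. However, paragraph (m) must be considered: (m) operates against (c): a current Tier 5 Notice is held. So (c) is unavailable.
Exception (d) requires that the employer's headcount is less than 38; but the employer's headcount is 41, not less than 38, so (d) is unavailable.
None of the exceptions is available; § 80 applies in full.

Yes — Iris's landscaping firm must carry workers'-compensation cover.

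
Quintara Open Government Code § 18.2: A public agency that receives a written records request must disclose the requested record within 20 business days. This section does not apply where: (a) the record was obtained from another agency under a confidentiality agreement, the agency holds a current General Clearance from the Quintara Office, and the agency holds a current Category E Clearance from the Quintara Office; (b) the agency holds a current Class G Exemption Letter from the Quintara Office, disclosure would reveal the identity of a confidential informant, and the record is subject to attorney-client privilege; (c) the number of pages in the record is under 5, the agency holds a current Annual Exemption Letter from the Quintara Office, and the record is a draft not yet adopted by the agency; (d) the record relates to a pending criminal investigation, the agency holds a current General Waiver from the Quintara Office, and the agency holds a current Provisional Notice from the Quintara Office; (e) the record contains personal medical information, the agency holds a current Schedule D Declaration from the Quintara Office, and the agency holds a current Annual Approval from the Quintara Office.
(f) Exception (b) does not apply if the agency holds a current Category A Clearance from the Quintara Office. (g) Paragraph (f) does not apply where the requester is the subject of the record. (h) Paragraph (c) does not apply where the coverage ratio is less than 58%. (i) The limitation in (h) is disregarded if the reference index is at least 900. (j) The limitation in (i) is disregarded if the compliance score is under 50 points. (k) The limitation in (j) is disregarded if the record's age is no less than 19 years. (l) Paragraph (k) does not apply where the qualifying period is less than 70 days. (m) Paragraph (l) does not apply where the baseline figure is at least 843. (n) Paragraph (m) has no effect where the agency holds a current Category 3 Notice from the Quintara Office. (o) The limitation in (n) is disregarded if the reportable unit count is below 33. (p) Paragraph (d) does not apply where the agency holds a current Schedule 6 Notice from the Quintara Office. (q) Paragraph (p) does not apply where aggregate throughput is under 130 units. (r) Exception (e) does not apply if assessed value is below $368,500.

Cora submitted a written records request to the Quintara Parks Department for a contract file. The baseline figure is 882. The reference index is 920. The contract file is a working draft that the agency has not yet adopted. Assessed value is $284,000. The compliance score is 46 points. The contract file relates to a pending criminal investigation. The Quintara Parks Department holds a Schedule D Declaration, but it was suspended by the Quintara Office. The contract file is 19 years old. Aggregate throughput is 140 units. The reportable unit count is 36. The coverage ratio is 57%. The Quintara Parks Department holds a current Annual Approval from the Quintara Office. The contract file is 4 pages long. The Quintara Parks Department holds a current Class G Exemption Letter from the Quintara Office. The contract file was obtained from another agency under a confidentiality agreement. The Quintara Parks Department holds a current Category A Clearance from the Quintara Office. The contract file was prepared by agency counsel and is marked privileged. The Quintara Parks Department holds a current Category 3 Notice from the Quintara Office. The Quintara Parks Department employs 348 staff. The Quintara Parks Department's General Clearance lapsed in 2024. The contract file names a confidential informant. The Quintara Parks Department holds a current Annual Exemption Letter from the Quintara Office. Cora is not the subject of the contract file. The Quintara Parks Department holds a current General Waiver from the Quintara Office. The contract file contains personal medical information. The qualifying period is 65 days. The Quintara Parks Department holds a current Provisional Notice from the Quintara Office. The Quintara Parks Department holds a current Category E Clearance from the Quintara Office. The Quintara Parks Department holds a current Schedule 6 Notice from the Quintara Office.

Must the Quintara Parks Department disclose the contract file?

Yes — the Quintara Parks Department must disclose the contract file.

Exception (a) does not apply: the General Clearance is not current.
Exception (b)'s conditions are all satisfied: a current Class G Exemption Letter is held; the contract file names a confidential informant; the contract file is privileged. However, paragraphs (f)–(g) must be considered: (f) operates against (b): a current Category A Clearance is held. (g) is not engaged (Cora is not the subject of the contract file), so (f) stands. Exception (b) does not apply.
All of (c)'s requirements are met (the number of pages in the record is 4, under the 5 limit; a current Annual Exemption Letter is held; the contract file is an unadopted draft). But: (h) operates against (c): the coverage ratio is 57%, less than the 58% limit. (i) applies (the reference index is 920, meeting the 900 threshold), but is overridden by (j): (j) applies — the compliance score is 46 points, under the 50 points limit. (k) would limit (j) — the record's age is 19 years, meeting the 19 years threshold — but (l) sets (k) aside: (l) operates against (k): the qualifying period is 65 days, less than the 70 days limit. (m) would limit (l) — the baseline figure is 882, meeting the 843 threshold — but (n) sets (m) aside: (n) operates against (m): a current Category 3 Notice is held. (o), which would lift (n), is not triggered — the reportable unit count is 36, not below 33. Exception (c) does not apply.
Exception (d) is satisfied on its face — the contract file relates to a pending investigation; a current General Waiver is held; a current Provisional Notice is held. Turning to paragraphs (p)–(q): (p) is engaged — a current Schedule 6 Notice is held. (q), which would lift (p), is inapplicable — aggregate throughput is 140 units, not under 130 units. (d) is therefore removed.
Exception (e) requires that the agency holds a current Schedule D Declaration from the Quintara Office; but no current Schedule D Declaration is held, so (e) is unavailable.
No exception is made out. the Quintara Parks Department falls within the general rule.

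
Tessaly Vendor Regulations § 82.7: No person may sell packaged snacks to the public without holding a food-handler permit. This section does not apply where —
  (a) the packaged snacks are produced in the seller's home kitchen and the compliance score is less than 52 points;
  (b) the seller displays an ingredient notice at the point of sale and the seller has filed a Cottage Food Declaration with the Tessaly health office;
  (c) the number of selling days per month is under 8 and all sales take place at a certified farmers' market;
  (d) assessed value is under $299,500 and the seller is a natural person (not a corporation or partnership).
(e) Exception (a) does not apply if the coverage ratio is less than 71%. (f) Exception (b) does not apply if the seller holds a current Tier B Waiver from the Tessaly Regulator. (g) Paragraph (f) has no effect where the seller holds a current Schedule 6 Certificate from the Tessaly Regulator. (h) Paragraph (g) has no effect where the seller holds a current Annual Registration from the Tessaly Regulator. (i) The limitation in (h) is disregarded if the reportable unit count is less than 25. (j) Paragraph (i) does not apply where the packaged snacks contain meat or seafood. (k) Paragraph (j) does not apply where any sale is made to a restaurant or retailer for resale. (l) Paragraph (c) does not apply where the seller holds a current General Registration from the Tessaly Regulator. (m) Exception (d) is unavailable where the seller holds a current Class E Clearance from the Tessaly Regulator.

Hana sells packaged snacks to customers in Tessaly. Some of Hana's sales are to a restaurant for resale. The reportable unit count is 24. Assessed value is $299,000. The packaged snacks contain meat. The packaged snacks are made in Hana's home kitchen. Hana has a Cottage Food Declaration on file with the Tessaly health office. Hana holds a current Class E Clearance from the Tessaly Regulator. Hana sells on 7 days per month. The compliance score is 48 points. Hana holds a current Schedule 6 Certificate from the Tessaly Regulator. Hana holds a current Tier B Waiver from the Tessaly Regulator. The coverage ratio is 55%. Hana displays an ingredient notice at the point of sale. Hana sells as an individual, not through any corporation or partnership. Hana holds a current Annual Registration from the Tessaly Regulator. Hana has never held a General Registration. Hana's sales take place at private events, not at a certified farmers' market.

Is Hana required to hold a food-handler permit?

Exception (a): the packaged snacks are home-kitchen produced; the compliance score is 48 points, less than the 52 points limit — every condition holds. But: (e) operates against (a): the coverage ratio is 55%, less than the 71% limit. (a) is therefore removed.
Exception (b): an ingredient notice is displayed; a Cottage Food Declaration is on file — every condition holds. Under paragraphs (f)–(k): (f) would limit (b) — a current Tier B Waiver is held — but (g) sets (f) aside: (g) is engaged — a current Schedule 6 Certificate is held. (h) would limit (g) — a current Annual Registration is held — but (i) sets (h) aside: (i) applies — the reportable unit count is 24, less than the 25 limit. (j) operates (the packaged snacks contain meat), but is itself disapplied by (k): (k) operates against (j): some sales are to a restaurant for resale. (b) remains available.
Exception (c) fails — sales are at private events, not a certified farmers' market.
All of (d)'s requirements are met (assessed value is $299,000, under the $299,500 limit; the seller is a natural person). But applying paragraph (m): (m) operates against (d): a current Class E Clearance is held. So (d) is unavailable.

No — exception (b) applies; Hana is not required to hold a food-handler permit.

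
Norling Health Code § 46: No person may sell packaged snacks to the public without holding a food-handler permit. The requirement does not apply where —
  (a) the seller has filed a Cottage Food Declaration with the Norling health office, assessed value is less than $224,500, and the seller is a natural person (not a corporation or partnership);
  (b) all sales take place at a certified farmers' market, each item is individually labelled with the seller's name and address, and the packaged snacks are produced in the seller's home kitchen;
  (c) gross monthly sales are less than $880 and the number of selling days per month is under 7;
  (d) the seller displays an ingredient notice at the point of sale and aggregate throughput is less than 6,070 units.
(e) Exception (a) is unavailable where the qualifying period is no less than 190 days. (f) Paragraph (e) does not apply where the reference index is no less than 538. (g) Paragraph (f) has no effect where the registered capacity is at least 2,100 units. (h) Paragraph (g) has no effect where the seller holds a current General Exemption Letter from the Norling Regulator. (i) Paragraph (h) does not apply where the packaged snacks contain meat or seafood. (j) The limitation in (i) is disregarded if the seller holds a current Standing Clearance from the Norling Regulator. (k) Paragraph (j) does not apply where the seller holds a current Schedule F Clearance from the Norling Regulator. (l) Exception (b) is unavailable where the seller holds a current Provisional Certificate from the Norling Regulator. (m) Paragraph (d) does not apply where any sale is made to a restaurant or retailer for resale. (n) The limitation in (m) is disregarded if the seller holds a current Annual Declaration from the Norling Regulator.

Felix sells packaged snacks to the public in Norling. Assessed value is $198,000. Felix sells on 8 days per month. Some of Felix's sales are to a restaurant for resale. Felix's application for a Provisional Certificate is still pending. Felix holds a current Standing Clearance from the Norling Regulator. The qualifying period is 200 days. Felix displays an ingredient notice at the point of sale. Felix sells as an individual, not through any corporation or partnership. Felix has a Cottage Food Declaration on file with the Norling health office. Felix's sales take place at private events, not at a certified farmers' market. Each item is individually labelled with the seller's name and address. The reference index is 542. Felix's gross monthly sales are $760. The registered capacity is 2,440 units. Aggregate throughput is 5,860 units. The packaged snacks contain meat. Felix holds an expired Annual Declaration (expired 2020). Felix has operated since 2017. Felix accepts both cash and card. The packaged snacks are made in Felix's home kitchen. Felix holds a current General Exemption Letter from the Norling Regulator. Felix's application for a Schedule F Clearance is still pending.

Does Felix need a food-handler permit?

No — exception (a) applies; Felix is not required to hold a food-handler permit.

Exception (a): a Cottage Food Declaration is on file; assessed value is $198,000, less than the $224,500 limit; the seller is a natural person — every condition holds. Considering the limiting provisions: (e) would limit (a) — the qualifying period is 200 days, meeting the 190 days threshold — but (f) sets (e) aside: (f) operates against (e): the reference index is 542, meeting the 538 threshold. (g) would limit (f) — the registered capacity is 2,440 units, meeting the 2,100 units threshold — but (h) sets (g) aside: (h) operates against (g): a current General Exemption Letter is held. (i) would limit (h) — the packaged snacks contain meat — but (j) sets (i) aside: (j) operates against (i): a current Standing Clearance is held. (k), which would lift (j), is not triggered — no current Schedule F Clearance is held. Exception (a) stands.
Exception (b) requires that all sales take place at a certified farmers' market; but sales are at private events, not a certified farmers' market, so (b) is unavailable.
Exception (c) does not apply: the number of selling days per month is 8, not under 7.
Exception (d) is satisfied on its face — an ingredient notice is displayed; aggregate throughput is 5,860 units, less than the 6,070 units limit. But applying paragraphs (m)–(n): (m) operates — some sales are to a restaurant for resale. (n) does not operate here (there is no Annual Declaration in force), so (m) stands. Exception (d) does not apply.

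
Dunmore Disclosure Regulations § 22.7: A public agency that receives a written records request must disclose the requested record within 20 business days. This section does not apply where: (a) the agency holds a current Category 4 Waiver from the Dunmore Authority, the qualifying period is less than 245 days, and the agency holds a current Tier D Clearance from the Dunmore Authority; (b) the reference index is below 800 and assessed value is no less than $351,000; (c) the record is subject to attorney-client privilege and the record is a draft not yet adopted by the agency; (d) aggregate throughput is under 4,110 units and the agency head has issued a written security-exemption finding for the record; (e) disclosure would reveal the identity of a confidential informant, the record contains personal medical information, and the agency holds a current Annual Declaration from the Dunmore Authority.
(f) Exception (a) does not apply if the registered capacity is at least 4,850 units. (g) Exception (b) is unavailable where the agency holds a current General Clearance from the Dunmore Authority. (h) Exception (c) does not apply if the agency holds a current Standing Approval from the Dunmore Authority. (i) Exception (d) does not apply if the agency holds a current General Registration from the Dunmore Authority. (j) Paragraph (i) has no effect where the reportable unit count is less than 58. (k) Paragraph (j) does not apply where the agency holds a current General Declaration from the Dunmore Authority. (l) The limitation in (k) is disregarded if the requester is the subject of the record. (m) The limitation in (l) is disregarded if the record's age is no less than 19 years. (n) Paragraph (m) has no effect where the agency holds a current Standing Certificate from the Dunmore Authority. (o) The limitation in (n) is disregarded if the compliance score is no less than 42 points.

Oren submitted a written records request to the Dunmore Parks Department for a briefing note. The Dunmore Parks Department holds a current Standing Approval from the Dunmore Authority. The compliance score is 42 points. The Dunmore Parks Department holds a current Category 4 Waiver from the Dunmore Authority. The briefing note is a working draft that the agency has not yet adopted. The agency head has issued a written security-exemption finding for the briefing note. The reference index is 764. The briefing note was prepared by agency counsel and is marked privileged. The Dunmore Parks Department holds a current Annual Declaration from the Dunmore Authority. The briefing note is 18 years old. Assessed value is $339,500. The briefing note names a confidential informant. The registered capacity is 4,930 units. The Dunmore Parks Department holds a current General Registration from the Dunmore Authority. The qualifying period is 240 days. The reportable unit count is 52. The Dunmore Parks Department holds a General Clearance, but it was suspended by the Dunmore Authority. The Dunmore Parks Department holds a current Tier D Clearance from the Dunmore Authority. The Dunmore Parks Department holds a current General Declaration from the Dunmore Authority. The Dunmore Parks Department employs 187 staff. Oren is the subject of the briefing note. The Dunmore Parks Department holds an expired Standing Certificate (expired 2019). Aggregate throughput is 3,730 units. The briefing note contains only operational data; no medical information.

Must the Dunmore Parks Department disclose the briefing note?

Exception (a)'s conditions are all satisfied: a current Category 4 Waiver is held; the qualifying period is 240 days, less than the 245 days limit; a current Tier D Clearance is held. But: (f) operates — the registered capacity is 4,930 units, meeting the 4,850 units threshold. (a) is therefore removed.
Exception (b) requires that assessed value is no less than $351,000; but assessed value is $339,500, short of $351,000, so (b) is unavailable.
Exception (c) is satisfied on its face — the briefing note is privileged; the briefing note is an unadopted draft. But applying paragraph (h): (h) operates against (c): a current Standing Approval is held. Exception (c) does not apply.
Exception (d)'s conditions are all satisfied: aggregate throughput is 3,730 units, under the 4,110 units limit; a written security-exemption finding has been issued. Applying paragraphs (i)–(o): (i) would limit (d) — a current General Registration is held — but (j) sets (i) aside: (j) operates — the reportable unit count is 52, less than the 58 limit. (k) applies (a current General Declaration is held), but is displaced by (l): (l) operates against (k): Oren is the subject of the briefing note. (m), which would lift (l), is not triggered — the record's age is 18 years, short of 19 years. So (d) applies.
Exception (e) requires that the record contains personal medical information; but the briefing note contains only operational data, so (e) is unavailable.

No — exception (d) applies; the Dunmore Parks Department is not required to disclose the briefing note.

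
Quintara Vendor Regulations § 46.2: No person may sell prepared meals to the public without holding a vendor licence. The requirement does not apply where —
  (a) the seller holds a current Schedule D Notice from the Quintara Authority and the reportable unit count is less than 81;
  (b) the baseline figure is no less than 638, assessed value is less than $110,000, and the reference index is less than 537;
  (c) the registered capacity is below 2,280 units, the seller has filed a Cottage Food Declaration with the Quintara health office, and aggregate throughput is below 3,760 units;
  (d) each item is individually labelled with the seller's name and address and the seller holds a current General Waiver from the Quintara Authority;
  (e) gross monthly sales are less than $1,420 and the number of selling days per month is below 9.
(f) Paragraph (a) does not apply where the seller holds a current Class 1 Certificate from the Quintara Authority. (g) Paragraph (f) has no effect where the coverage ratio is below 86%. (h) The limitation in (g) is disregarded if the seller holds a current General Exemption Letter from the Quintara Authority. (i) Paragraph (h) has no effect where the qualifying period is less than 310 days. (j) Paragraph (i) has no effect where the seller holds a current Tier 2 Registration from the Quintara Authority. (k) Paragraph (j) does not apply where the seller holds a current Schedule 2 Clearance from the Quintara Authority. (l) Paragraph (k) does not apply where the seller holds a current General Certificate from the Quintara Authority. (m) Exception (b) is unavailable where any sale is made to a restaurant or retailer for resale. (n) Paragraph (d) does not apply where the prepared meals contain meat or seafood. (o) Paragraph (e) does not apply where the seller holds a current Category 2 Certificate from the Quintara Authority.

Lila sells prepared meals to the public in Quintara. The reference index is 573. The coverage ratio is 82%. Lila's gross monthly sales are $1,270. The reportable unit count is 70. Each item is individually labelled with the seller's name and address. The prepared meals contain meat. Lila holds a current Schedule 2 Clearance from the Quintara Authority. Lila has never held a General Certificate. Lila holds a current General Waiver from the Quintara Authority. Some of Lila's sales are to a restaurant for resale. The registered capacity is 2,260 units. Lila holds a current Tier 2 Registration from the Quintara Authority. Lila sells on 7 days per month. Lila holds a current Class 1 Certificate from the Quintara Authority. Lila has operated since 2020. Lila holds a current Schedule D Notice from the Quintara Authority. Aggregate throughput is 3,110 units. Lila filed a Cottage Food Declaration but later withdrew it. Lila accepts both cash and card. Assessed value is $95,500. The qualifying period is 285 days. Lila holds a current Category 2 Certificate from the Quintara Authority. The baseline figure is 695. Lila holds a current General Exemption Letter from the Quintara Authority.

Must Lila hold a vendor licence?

All of (a)'s requirements are met (a current Schedule D Notice is held; the reportable unit count is 70, less than the 81 limit). Under paragraphs (f)–(l): (f) would limit (a) — a current Class 1 Certificate is held — but (g) sets (f) aside: (g) operates against (f): the coverage ratio is 82%, below the 86% limit. (h) would limit (g) — a current General Exemption Letter is held — but (i) sets (h) aside: (i) operates against (h): the qualifying period is 285 days, less than the 310 days limit. (j) is engaged (a current Tier 2 Registration is held), but yields to (k): (k) applies — a current Schedule 2 Clearance is held. (l), which would lift (k), is inapplicable — there is no General Certificate in force. Exception (a) stands.
Exception (b) does not apply: the reference index is 573, not less than 537.
Exception (c) fails — the Cottage Food Declaration was withdrawn.
All of (d)'s requirements are met (items are individually labelled; a current General Waiver is held). But applying paragraph (n): (n) operates against (d): the prepared meals contain meat. So (d) is unavailable.
All of (e)'s requirements are met (gross monthly sales are $1,270, less than the $1,420 limit; the number of selling days per month is 7, below the 9 limit). Turning to paragraph (o): (o) operates against (e): a current Category 2 Certificate is held. Exception (e) does not apply.

No — exception (a) applies; Lila is not required to hold a vendor licence.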